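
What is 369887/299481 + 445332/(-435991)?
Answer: 3985561475/18653002953 ≈ 0.21367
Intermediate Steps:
369887/299481 + 445332/(-435991) = 369887*(1/299481) + 445332*(-1/435991) = 52841/42783 - 445332/435991 = 3985561475/18653002953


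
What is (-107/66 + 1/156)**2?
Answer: 7678441/2944656 ≈ 2.6076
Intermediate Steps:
(-107/66 + 1/156)**2 = (-2771/1716)**2 = 7678441/2944656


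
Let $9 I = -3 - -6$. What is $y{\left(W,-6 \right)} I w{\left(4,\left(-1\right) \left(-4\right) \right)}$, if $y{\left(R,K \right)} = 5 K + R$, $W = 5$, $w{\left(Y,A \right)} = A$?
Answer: $- \frac{100}{3} \approx -33.333$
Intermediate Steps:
$y{\left(R,K \right)} = R + 5 K$
$I = \frac{1}{3}$ ($I = \frac{-3 - -6}{9} = \frac{-3 + 6}{9} = \frac{1}{9} \cdot 3 = \frac{1}{3} \approx 0.33333$)
$y{\left(W,-6 \right)} I w{\left(4,\left(-1\right) \left(-4\right) \right)} = \left(5 + 5 \left(-6\right)\right) \frac{1}{3} \left(\left(-1\right) \left(-4\right)\right) = \left(5 - 30\right) \frac{1}{3} \cdot 4 = \left(-25\right) \frac{1}{3} \cdot 4 = \left(- \frac{25}{3}\right) 4 = - \frac{100}{3}$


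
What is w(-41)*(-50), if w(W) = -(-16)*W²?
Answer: -1344800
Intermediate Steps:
w(W) = 16*W²
w(-41)*(-50) = (16*(-41)²)*(-50) = (16*1681)*(-50) = 26896*(-50) = -1344800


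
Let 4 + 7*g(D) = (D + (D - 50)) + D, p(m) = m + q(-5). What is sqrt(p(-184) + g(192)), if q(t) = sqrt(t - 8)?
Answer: sqrt(-5362 + 49*I*sqrt(13))/7 ≈ 0.17231 + 10.462*I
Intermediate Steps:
q(t) = sqrt(-8 + t)
p(m) = m + I*sqrt(13) (p(m) = m + sqrt(-8 - 5) = m + sqrt(-13) = m + I*sqrt(13))
g(D) = -54/7 + 3*D/7 (g(D) = -4/7 + ((D + (D - 50)) + D)/7 = -4/7 + ((D + (-50 + D)) + D)/7 = -4/7 + ((-50 + 2*D) + D)/7 = -4/7 + (-50 + 3*D)/7 = -4/7 + (-50/7 + 3*D/7) = -54/7 + 3*D/7)
sqrt(p(-184) + g(192)) = sqrt((-184 + I*sqrt(13)) + (-54/7 + (3/7)*192)) = sqrt((-184 + I*sqrt(13)) + (-54/7 + 576/7)) = sqrt((-184 + I*sqrt(13)) + 522/7) = sqrt(-766/7 + I*sqrt(13))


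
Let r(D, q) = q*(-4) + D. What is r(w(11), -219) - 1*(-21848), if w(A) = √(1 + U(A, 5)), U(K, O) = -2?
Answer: 22724 + I ≈ 22724.0 + 1.0*I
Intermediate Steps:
w(A) = I (w(A) = √(1 - 2) = √(-1) = I)
r(D, q) = D - 4*q (r(D, q) = -4*q + D = D - 4*q)
r(w(11), -219) - 1*(-21848) = (I - 4*(-219)) - 1*(-21848) = (I + 876) + 21848 = (876 + I) + 21848 = 22724 + I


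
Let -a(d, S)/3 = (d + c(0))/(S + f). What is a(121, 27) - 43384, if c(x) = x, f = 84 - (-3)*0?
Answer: -1605329/37 ≈ -43387.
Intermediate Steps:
f = 84 (f = 84 - 1*0 = 84 + 0 = 84)
a(d, S) = -3*d/(84 + S) (a(d, S) = -3*(d + 0)/(S + 84) = -3*d/(84 + S))
a(121, 27) - 43384 = -3*121/(84 + 27) - 43384 = -3*121/111 - 43384 = -3*121*1/111 - 43384 = -121/37 - 43384 = -1605329/37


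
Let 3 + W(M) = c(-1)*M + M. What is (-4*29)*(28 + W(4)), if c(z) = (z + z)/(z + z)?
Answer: -3828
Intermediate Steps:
c(z) = 1 (c(z) = (2*z)/((2*z)) = (2*z)*(1/(2*z)) = 1)
W(M) = -3 + 2*M (W(M) = -3 + (1*M + M) = -3 + (M + M) = -3 + 2*M)
(-4*29)*(28 + W(4)) = (-4*29)*(28 + (-3 + 2*4)) = -116*(28 + (-3 + 8)) = -116*(28 + 5) = -116*33 = -3828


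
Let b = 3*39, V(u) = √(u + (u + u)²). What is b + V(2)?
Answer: 117 + 3*√2 ≈ 121.24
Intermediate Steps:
V(u) = √(u + 4*u²) (V(u) = √(u + (2*u)²) = √(u + 4*u²))
b = 117
b + V(2) = 117 + √(2*(1 + 4*2)) = 117 + √(2*(1 + 8)) = 117 + √(2*9) = 117 + √18 = 117 + 3*√2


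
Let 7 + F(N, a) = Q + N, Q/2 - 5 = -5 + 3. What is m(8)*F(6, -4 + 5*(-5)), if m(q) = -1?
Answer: -5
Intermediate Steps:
Q = 6 (Q = 10 + 2*(-5 + 3) = 10 + 2*(-2) = 10 - 4 = 6)
F(N, a) = -1 + N (F(N, a) = -7 + (6 + N) = -1 + N)
m(8)*F(6, -4 + 5*(-5)) = -(-1 + 6) = -1*5 = -5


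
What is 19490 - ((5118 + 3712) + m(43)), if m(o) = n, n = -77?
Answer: 10737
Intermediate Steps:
m(o) = -77
19490 - ((5118 + 3712) + m(43)) = 19490 - ((5118 + 3712) - 77) = 19490 - (8830 - 77) = 19490 - 1*8753 = 19490 - 8753 = 10737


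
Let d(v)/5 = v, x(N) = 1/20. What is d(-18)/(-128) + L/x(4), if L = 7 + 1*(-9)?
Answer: -2515/64 ≈ -39.297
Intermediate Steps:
x(N) = 1/20
d(v) = 5*v
L = -2 (L = 7 - 9 = -2)
d(-18)/(-128) + L/x(4) = (5*(-18))/(-128) - 2/1/20 = -90*(-1/128) - 2*20 = 45/64 - 40 = -2515/64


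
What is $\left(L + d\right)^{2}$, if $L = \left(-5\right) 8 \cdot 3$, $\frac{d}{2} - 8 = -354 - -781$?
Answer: $562500$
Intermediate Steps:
$d = 870$ ($d = 16 + 2 \left(-354 - -781\right) = 16 + 2 \left(-354 + 781\right) = 16 + 2 \cdot 427 = 16 + 854 = 870$)
$L = -120$ ($L = \left(-40\right) 3 = -120$)
$\left(L + d\right)^{2} = \left(-120 + 870\right)^{2} = 750^{2} = 562500$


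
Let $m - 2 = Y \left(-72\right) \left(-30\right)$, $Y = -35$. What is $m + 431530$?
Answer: $355932$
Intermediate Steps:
$m = -75598$ ($m = 2 + \left(-35\right) \left(-72\right) \left(-30\right) = 2 + 2520 \left(-30\right) = 2 - 75600 = -75598$)
$m + 431530 = -75598 + 431530 = 355932$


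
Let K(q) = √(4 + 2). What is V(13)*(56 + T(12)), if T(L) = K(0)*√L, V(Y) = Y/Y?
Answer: 56 + 6*√2 ≈ 64.485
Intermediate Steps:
V(Y) = 1
K(q) = √6
T(L) = √6*√L
V(13)*(56 + T(12)) = 1*(56 + √6*√12) = 1*(56 + √6*(2*√3)) = 1*(56 + 6*√2) = 56 + 6*√2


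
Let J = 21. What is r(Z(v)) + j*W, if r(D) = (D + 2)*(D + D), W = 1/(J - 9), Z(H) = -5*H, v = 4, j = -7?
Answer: 8633/12 ≈ 719.42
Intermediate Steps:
W = 1/12 (W = 1/(21 - 9) = 1/12 ≈ 0.083333)
r(D) = 2*D*(2 + D) (r(D) = (2 + D)*(2*D) = 2*D*(2 + D))
r(Z(v)) + j*W = 2*(-5*4)*(2 - 5*4) - 7*1/12 = 2*(-20)*(2 - 20) - 7/12 = 2*(-20)*(-18) - 7/12 = 720 - 7/12 = 8633/12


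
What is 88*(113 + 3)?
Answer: 10208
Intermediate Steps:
88*(113 + 3) = 88*116 = 10208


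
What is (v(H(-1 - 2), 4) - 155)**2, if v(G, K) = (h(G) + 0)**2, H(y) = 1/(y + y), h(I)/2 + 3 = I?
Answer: 1069156/81 ≈ 13199.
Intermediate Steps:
h(I) = -6 + 2*I
H(y) = 1/(2*y)
v(G, K) = (-6 + 2*G)**2 (v(G, K) = ((-6 + 2*G) + 0)**2 = (-6 + 2*G)**2)
(v(H(-1 - 2), 4) - 155)**2 = (4*(-3 + 1/(2*(-1 - 2)))**2 - 155)**2 = (4*(-3 + (1/2)/(-3))**2 - 155)**2 = (4*(-3 + (1/2)*(-1/3))**2 - 155)**2 = (4*(-3 - 1/6)**2 - 155)**2 = (4*(-19/6)**2 - 155)**2 = (4*(361/36) - 155)**2 = (361/9 - 155)**2 = (-1034/9)**2 = 1069156/81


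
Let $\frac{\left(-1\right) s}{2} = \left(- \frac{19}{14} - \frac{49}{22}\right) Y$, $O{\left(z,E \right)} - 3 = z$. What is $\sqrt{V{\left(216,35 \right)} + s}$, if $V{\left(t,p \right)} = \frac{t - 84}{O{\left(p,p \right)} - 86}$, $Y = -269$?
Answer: $\frac{i \sqrt{45799523}}{154} \approx 43.945 i$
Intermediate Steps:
$O{\left(z,E \right)} = 3 + z$
$s = - \frac{148488}{77}$ ($s = - 2 \left(- \frac{19}{14} - \frac{49}{22}\right) \left(-269\right) = - 2 \left(\left(- \frac{276}{77}\right) \left(-269\right)\right) = \left(-2\right) \frac{74244}{77} = - \frac{148488}{77} \approx -1928.4$)
$V{\left(t,p \right)} = \frac{-84 + t}{-83 + p}$ ($V{\left(t,p \right)} = \frac{t - 84}{\left(3 + p\right) - 86} = \frac{-84 + t}{-83 + p}$)
$\sqrt{V{\left(216,35 \right)} + s} = \sqrt{\frac{-84 + 216}{-83 + 35} - \frac{148488}{77}} = \sqrt{\frac{1}{-48} \cdot 132 - \frac{148488}{77}} = \sqrt{\left(- \frac{1}{48}\right) 132 - \frac{148488}{77}} = \sqrt{- \frac{11}{4} - \frac{148488}{77}} = \sqrt{- \frac{594799}{308}} = \frac{i \sqrt{45799523}}{154}$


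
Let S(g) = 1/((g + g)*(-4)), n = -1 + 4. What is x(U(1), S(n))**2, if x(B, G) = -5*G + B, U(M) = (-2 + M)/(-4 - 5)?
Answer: 529/5184 ≈ 0.10204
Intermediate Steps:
n = 3
U(M) = 2/9 - M/9 (U(M) = (-2 + M)/(-9) = (-2 + M)*(-1/9) = 2/9 - M/9)
S(g) = -1/(8*g) (S(g) = -1/4/(2*g) = (1/(2*g))*(-1/4) = -1/(8*g))
x(B, G) = B - 5*G
x(U(1), S(n))**2 = ((2/9 - 1/9*1) - (-5)/(8*3))**2 = ((2/9 - 1/9) - (-5)/(8*3))**2 = (1/9 - 5*(-1/24))**2 = (1/9 + 5/24)**2 = (23/72)**2 = 529/5184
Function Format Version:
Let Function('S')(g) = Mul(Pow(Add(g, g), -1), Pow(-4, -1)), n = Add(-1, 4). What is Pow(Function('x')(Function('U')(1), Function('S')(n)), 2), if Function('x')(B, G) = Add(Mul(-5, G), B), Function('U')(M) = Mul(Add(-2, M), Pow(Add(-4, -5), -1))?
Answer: Rational(529, 5184) ≈ 0.10204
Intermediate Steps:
n = 3
Function('U')(M) = Add(Rational(2, 9), Mul(Rational(-1, 9), M)) (Function('U')(M) = Mul(Add(-2, M), Pow(-9, -1)) = Mul(Add(-2, M), Rational(-1, 9)) = Add(Rational(2, 9), Mul(Rational(-1, 9), M)))
Function('S')(g) = Mul(Rational(-1, 8), Pow(g, -1)) (Function('S')(g) = Mul(Pow(Mul(2, g), -1), Rational(-1, 4)) = Mul(Mul(Rational(1, 2), Pow(g, -1)), Rational(-1, 4)) = Mul(Rational(-1, 8), Pow(g, -1)))
Function('x')(B, G) = Add(B, Mul(-5, G))
Pow(Function('x')(Function('U')(1), Function('S')(n)), 2) = Pow(Add(Add(Rational(2, 9), Mul(Rational(-1, 9), 1)), Mul(-5, Mul(Rational(-1, 8), Pow(3, -1)))), 2) = Pow(Add(Add(Rational(2, 9), Rational(-1, 9)), Mul(-5, Mul(Rational(-1, 8), Rational(1, 3)))), 2) = Pow(Add(Rational(1, 9), Mul(-5, Rational(-1, 24))), 2) = Pow(Add(Rational(1, 9), Rational(5, 24)), 2) = Pow(Rational(23, 72), 2) = Rational(529, 5184)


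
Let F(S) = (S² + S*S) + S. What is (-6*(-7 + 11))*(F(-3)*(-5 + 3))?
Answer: 720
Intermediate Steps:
F(S) = S + 2*S² (F(S) = (S² + S²) + S = 2*S² + S = S + 2*S²)
(-6*(-7 + 11))*(F(-3)*(-5 + 3)) = (-6*(-7 + 11))*((-3*(1 + 2*(-3)))*(-5 + 3)) = (-6*4)*(-3*(1 - 6)*(-2)) = -24*(-3*(-5))*(-2) = -360*(-2) = -24*(-30) = 720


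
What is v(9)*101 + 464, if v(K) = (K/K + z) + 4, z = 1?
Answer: 1070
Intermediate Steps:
v(K) = 6 (v(K) = (K/K + 1) + 4 = (1 + 1) + 4 = 2 + 4 = 6)
v(9)*101 + 464 = 6*101 + 464 = 606 + 464 = 1070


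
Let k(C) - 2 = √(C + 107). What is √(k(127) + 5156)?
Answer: √(5158 + 3*√26) ≈ 71.926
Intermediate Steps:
k(C) = 2 + √(107 + C) (k(C) = 2 + √(C + 107) = 2 + √(107 + C))
√(k(127) + 5156) = √((2 + √(107 + 127)) + 5156) = √((2 + √234) + 5156) = √((2 + 3*√26) + 5156) = √(5158 + 3*√26)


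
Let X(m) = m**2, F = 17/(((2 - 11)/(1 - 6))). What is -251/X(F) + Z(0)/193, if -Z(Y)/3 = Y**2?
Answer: -20331/7225 ≈ -2.8140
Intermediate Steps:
Z(Y) = -3*Y**2
F = 85/9 (F = 17/((-9/(-5))) = 17/((-9*(-1/5))) = 17/(9/5) = 17*(5/9) = 85/9 ≈ 9.4444)
-251/X(F) + Z(0)/193 = -251/((85/9)**2) - 3*0**2/193 = -251/7225/81 - 3*0*(1/193) = -251*81/7225 + 0*(1/193) = -20331/7225 + 0 = -20331/7225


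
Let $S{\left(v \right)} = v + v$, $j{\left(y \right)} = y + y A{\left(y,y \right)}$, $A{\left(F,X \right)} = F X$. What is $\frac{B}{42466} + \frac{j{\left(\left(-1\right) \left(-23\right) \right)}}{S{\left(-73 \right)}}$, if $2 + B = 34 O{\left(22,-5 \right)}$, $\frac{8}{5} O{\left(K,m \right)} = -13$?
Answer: $- \frac{1035402329}{12400072} \approx -83.5$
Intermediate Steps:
$O{\left(K,m \right)} = - \frac{65}{8}$ ($O{\left(K,m \right)} = \frac{5}{8} \left(-13\right) = - \frac{65}{8}$)
$j{\left(y \right)} = y + y^{3}$ ($j{\left(y \right)} = y + y y y = y + y y^{2} = y + y^{3}$)
$S{\left(v \right)} = 2 v$
$B = - \frac{1113}{4}$ ($B = -2 + 34 \left(- \frac{65}{8}\right) = -2 - \frac{1105}{4} = - \frac{1113}{4} \approx -278.25$)
$\frac{B}{42466} + \frac{j{\left(\left(-1\right) \left(-23\right) \right)}}{S{\left(-73 \right)}} = - \frac{1113}{4 \cdot 42466} + \frac{\left(-1\right) \left(-23\right) + \left(\left(-1\right) \left(-23\right)\right)^{3}}{2 \left(-73\right)} = \left(- \frac{1113}{4}\right) \frac{1}{42466} + \frac{23 + 23^{3}}{-146} = - \frac{1113}{169864} + \left(23 + 12167\right) \left(- \frac{1}{146}\right) = - \frac{1113}{169864} + 12190 \left(- \frac{1}{146}\right) = - \frac{1113}{169864} - \frac{6095}{73} = - \frac{1035402329}{12400072}$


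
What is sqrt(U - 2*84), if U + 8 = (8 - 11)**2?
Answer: I*sqrt(167) ≈ 12.923*I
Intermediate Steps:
U = 1 (U = -8 + (8 - 11)**2 = -8 + (-3)**2 = -8 + 9 = 1)
sqrt(U - 2*84) = sqrt(1 - 2*84) = sqrt(1 - 168) = sqrt(-167) = I*sqrt(167)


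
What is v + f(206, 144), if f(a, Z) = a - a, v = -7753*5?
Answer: -38765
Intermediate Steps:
v = -38765
f(a, Z) = 0
v + f(206, 144) = -38765 + 0 = -38765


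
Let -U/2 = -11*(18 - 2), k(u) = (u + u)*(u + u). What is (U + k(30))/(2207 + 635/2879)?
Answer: 149708/83613 ≈ 1.7905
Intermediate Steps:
k(u) = 4*u² (k(u) = (2*u)*(2*u) = 4*u²)
U = 352 (U = -(-22)*(18 - 2) = -(-22)*16 = -2*(-176) = 352)
(U + k(30))/(2207 + 635/2879) = (352 + 4*30²)/(2207 + 635/2879) = (352 + 4*900)/(2207 + 635*(1/2879)) = (352 + 3600)/(2207 + 635/2879) = 3952/(6354588/2879) = 3952*(2879/6354588) = 149708/83613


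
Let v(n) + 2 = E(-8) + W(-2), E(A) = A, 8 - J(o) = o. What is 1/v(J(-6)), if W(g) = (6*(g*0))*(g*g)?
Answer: -1/10 ≈ -0.10000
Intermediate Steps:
J(o) = 8 - o
W(g) = 0 (W(g) = (6*0)*g**2 = 0*g**2 = 0)
v(n) = -10 (v(n) = -2 + (-8 + 0) = -2 - 8 = -10)
1/v(J(-6)) = 1/(-10) = -1/10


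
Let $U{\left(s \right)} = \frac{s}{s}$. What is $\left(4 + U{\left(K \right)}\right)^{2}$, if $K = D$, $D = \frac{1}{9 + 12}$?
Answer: $25$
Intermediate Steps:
$D = \frac{1}{21} \approx 0.047619$
$K = \frac{1}{21} \approx 0.047619$
$U{\left(s \right)} = 1$
$\left(4 + U{\left(K \right)}\right)^{2} = \left(4 + 1\right)^{2} = 5^{2} = 25$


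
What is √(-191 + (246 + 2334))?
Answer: √2389 ≈ 48.877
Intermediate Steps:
√(-191 + (246 + 2334)) = √(-191 + 2580) = √2389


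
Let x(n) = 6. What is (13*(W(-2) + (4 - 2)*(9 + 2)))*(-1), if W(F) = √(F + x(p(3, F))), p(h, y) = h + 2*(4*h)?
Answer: -312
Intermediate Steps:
p(h, y) = 9*h (p(h, y) = h + 8*h = 9*h)
W(F) = √(6 + F) (W(F) = √(F + 6) = √(6 + F))
(13*(W(-2) + (4 - 2)*(9 + 2)))*(-1) = (13*(√(6 - 2) + (4 - 2)*(9 + 2)))*(-1) = (13*(√4 + 2*11))*(-1) = (13*(2 + 22))*(-1) = (13*24)*(-1) = 312*(-1) = -312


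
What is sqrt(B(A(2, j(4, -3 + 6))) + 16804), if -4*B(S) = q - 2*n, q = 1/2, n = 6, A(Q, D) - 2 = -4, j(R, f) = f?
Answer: sqrt(268910)/4 ≈ 129.64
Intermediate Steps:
A(Q, D) = -2 (A(Q, D) = 2 - 4 = -2)
q = 1/2 ≈ 0.50000
B(S) = 23/8 (B(S) = -(1/2 - 2*6)/4 = -(1/2 - 12)/4 = -1/4*(-23/2) = 23/8)
sqrt(B(A(2, j(4, -3 + 6))) + 16804) = sqrt(23/8 + 16804) = sqrt(134455/8) = sqrt(268910)/4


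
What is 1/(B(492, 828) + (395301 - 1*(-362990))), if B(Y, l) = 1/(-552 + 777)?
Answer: 225/170615476 ≈ 1.3188e-6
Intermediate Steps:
B(Y, l) = 1/225
1/(B(492, 828) + (395301 - 1*(-362990))) = 1/(1/225 + (395301 - 1*(-362990))) = 1/(1/225 + (395301 + 362990)) = 1/(1/225 + 758291) = 1/(170615476/225) = 225/170615476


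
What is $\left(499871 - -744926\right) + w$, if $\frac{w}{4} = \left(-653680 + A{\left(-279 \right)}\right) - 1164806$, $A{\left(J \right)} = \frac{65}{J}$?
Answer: $- \frac{1682132273}{279} \approx -6.0291 \cdot 10^{6}$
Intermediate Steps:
$w = - \frac{2029430636}{279}$ ($w = 4 \left(\left(-653680 + \frac{65}{-279}\right) - 1164806\right) = 4 \left(\left(-653680 + 65 \left(- \frac{1}{279}\right)\right) - 1164806\right) = 4 \left(\left(-653680 - \frac{65}{279}\right) - 1164806\right) = 4 \left(- \frac{182376785}{279} - 1164806\right) = 4 \left(- \frac{507357659}{279}\right) = - \frac{2029430636}{279} \approx -7.2739 \cdot 10^{6}$)
$\left(499871 - -744926\right) + w = \left(499871 - -744926\right) - \frac{2029430636}{279} = \left(499871 + 744926\right) - \frac{2029430636}{279} = 1244797 - \frac{2029430636}{279} = - \frac{1682132273}{279}$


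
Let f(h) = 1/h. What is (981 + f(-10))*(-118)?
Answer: -578731/5 ≈ -1.1575e+5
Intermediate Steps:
(981 + f(-10))*(-118) = (981 + 1/(-10))*(-118) = (981 - 1/10)*(-118) = (9809/10)*(-118) = -578731/5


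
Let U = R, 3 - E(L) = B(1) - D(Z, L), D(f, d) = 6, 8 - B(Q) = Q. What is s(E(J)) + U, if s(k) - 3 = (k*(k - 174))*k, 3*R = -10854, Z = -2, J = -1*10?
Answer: -4303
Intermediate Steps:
B(Q) = 8 - Q
J = -10
R = -3618 (R = (⅓)*(-10854) = -3618)
E(L) = 2 (E(L) = 3 - ((8 - 1*1) - 1*6) = 3 - ((8 - 1) - 6) = 3 - (7 - 6) = 3 - 1*1 = 3 - 1 = 2)
U = -3618
s(k) = 3 + k²*(-174 + k) (s(k) = 3 + (k*(k - 174))*k = 3 + (k*(-174 + k))*k = 3 + k²*(-174 + k))
s(E(J)) + U = (3 + 2³ - 174*2²) - 3618 = (3 + 8 - 174*4) - 3618 = (3 + 8 - 696) - 3618 = -685 - 3618 = -4303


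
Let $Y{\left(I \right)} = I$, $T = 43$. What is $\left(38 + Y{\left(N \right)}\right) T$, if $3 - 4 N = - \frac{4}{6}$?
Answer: $\frac{20081}{12} \approx 1673.4$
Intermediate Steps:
$N = \frac{11}{12}$ ($N = \frac{3}{4} - \frac{\left(-4\right) \frac{1}{6}}{4} = \frac{3}{4} - - \frac{1}{6} = \frac{3}{4} + \frac{1}{6} = \frac{11}{12} \approx 0.91667$)
$\left(38 + Y{\left(N \right)}\right) T = \left(38 + \frac{11}{12}\right) 43 = \frac{467}{12} \cdot 43 = \frac{20081}{12}$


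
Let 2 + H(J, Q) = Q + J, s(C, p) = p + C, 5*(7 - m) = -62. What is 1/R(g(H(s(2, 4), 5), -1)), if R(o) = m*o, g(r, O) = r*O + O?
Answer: -1/194 ≈ -0.0051546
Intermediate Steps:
m = 97/5 (m = 7 - ⅕*(-62) = 7 + 62/5 = 97/5 ≈ 19.400)
s(C, p) = C + p
H(J, Q) = -2 + J + Q (H(J, Q) = -2 + (Q + J) = -2 + (J + Q) = -2 + J + Q)
g(r, O) = O + O*r (g(r, O) = O*r + O = O + O*r)
R(o) = 97*o/5
1/R(g(H(s(2, 4), 5), -1)) = 1/(97*(-(1 + (-2 + (2 + 4) + 5)))/5) = 1/(97*(-(1 + (-2 + 6 + 5)))/5) = 1/(97*(-(1 + 9))/5) = 1/(97*(-1*10)/5) = 1/((97/5)*(-10)) = 1/(-194) = -1/194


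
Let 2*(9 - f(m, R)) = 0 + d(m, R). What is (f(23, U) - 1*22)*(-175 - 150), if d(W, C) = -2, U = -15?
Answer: 3900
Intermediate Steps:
f(m, R) = 10 (f(m, R) = 9 - (0 - 2)/2 = 9 - ½*(-2) = 9 + 1 = 10)
(f(23, U) - 1*22)*(-175 - 150) = (10 - 1*22)*(-175 - 150) = (10 - 22)*(-325) = -12*(-325) = 3900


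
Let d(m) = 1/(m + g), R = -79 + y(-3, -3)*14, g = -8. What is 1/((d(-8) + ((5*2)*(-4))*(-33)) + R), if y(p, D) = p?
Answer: 16/19183 ≈ 0.00083407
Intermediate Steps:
R = -121 (R = -79 - 3*14 = -79 - 42 = -121)
d(m) = 1/(-8 + m) (d(m) = 1/(m - 8) = 1/(-8 + m))
1/((d(-8) + ((5*2)*(-4))*(-33)) + R) = 1/((1/(-8 - 8) + ((5*2)*(-4))*(-33)) - 121) = 1/((1/(-16) + (10*(-4))*(-33)) - 121) = 1/((-1/16 - 40*(-33)) - 121) = 1/((-1/16 + 1320) - 121) = 1/(21119/16 - 121) = 1/(19183/16) = 16/19183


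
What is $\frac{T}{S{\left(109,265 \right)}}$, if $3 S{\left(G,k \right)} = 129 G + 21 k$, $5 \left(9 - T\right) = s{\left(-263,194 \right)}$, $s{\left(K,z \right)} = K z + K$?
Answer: $\frac{5133}{3271} \approx 1.5692$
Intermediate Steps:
$s{\left(K,z \right)} = K + K z$
$T = 10266$ ($T = 9 - \frac{\left(-263\right) \left(1 + 194\right)}{5} = 9 - \frac{\left(-263\right) 195}{5} = 9 - -10257 = 9 + 10257 = 10266$)
$S{\left(G,k \right)} = 7 k + 43 G$ ($S{\left(G,k \right)} = \frac{129 G + 21 k}{3} = \frac{21 k + 129 G}{3} = 7 k + 43 G$)
$\frac{T}{S{\left(109,265 \right)}} = \frac{10266}{7 \cdot 265 + 43 \cdot 109} = \frac{10266}{1855 + 4687} = \frac{10266}{6542} = 10266 \cdot \frac{1}{6542} = \frac{5133}{3271}$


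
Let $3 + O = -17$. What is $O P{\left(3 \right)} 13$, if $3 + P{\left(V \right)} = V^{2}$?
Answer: $-1560$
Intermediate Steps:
$O = -20$ ($O = -3 - 17 = -20$)
$P{\left(V \right)} = -3 + V^{2}$
$O P{\left(3 \right)} 13 = - 20 \left(-3 + 3^{2}\right) 13 = - 20 \left(-3 + 9\right) 13 = \left(-20\right) 6 \cdot 13 = \left(-120\right) 13 = -1560$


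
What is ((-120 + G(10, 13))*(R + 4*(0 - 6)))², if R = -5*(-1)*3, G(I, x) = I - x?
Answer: 1225449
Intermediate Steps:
R = 15 (R = 5*3 = 15)
((-120 + G(10, 13))*(R + 4*(0 - 6)))² = ((-120 + (10 - 1*13))*(15 + 4*(0 - 6)))² = ((-120 + (10 - 13))*(15 + 4*(-6)))² = ((-120 - 3)*(15 - 24))² = (-123*(-9))² = 1107² = 1225449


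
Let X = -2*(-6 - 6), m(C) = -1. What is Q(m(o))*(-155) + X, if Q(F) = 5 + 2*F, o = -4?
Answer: -441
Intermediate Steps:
X = 24 (X = -2*(-12) = 24)
Q(m(o))*(-155) + X = (5 + 2*(-1))*(-155) + 24 = (5 - 2)*(-155) + 24 = 3*(-155) + 24 = -465 + 24 = -441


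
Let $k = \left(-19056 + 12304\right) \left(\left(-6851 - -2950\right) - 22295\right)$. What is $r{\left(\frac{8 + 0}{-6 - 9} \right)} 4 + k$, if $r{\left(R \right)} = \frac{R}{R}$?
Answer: $176875396$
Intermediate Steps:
$r{\left(R \right)} = 1$
$k = 176875392$ ($k = - 6752 \left(\left(-6851 + 2950\right) - 22295\right) = - 6752 \left(-3901 - 22295\right) = \left(-6752\right) \left(-26196\right) = 176875392$)
$r{\left(\frac{8 + 0}{-6 - 9} \right)} 4 + k = 1 \cdot 4 + 176875392 = 4 + 176875392 = 176875396$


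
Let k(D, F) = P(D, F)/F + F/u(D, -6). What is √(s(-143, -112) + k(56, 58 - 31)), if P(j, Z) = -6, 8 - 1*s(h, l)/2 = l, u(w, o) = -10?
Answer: √213370/30 ≈ 15.397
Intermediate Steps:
s(h, l) = 16 - 2*l
k(D, F) = -6/F - F/10 (k(D, F) = -6/F + F/(-10) = -6/F + F*(-⅒) = -6/F - F/10)
√(s(-143, -112) + k(56, 58 - 31)) = √((16 - 2*(-112)) + (-6/(58 - 31) - (58 - 31)/10)) = √((16 + 224) + (-6/27 - ⅒*27)) = √(240 + (-6*1/27 - 27/10)) = √(240 + (-2/9 - 27/10)) = √(240 - 263/90) = √(21337/90) = √213370/30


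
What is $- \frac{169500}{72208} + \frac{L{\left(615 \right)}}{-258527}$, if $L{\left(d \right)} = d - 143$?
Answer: $- \frac{10963602169}{4666929404} \approx -2.3492$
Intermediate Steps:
$L{\left(d \right)} = -143 + d$ ($L{\left(d \right)} = d - 143 = -143 + d$)
$- \frac{169500}{72208} + \frac{L{\left(615 \right)}}{-258527} = - \frac{169500}{72208} + \frac{-143 + 615}{-258527} = \left(-169500\right) \frac{1}{72208} + 472 \left(- \frac{1}{258527}\right) = - \frac{42375}{18052} - \frac{472}{258527} = - \frac{10963602169}{4666929404}$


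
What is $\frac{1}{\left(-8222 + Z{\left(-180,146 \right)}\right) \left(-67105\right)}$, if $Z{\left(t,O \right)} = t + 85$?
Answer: $\frac{1}{558112285} \approx 1.7918 \cdot 10^{-9}$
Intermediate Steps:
$Z{\left(t,O \right)} = 85 + t$
$\frac{1}{\left(-8222 + Z{\left(-180,146 \right)}\right) \left(-67105\right)} = \frac{1}{\left(-8222 + \left(85 - 180\right)\right) \left(-67105\right)} = \frac{1}{-8222 - 95} \left(- \frac{1}{67105}\right) = \frac{1}{-8317} \left(- \frac{1}{67105}\right) = \left(- \frac{1}{8317}\right) \left(- \frac{1}{67105}\right) = \frac{1}{558112285}$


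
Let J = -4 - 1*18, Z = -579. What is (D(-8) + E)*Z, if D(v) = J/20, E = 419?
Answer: -2419641/10 ≈ -2.4196e+5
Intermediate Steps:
J = -22 (J = -4 - 18 = -22)
D(v) = -11/10 (D(v) = -22/20 = -22*1/20 = -11/10)
(D(-8) + E)*Z = (-11/10 + 419)*(-579) = (4179/10)*(-579) = -2419641/10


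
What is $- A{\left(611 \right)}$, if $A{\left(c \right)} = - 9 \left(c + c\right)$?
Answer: $10998$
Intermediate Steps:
$A{\left(c \right)} = - 18 c$ ($A{\left(c \right)} = - 9 \cdot 2 c = - 18 c$)
$- A{\left(611 \right)} = - \left(-18\right) 611 = \left(-1\right) \left(-10998\right) = 10998$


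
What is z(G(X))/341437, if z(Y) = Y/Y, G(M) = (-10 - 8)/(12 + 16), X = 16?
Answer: 1/341437 ≈ 2.9288e-6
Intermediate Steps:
G(M) = -9/14 (G(M) = -18/28 = -18*1/28 = -9/14)
z(Y) = 1
z(G(X))/341437 = 1/341437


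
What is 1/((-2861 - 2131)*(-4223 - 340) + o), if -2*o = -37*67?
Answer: 2/45559471 ≈ 4.3899e-8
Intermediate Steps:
o = 2479/2 (o = -(-37)*67/2 = -1/2*(-2479) = 2479/2 ≈ 1239.5)
1/((-2861 - 2131)*(-4223 - 340) + o) = 1/((-2861 - 2131)*(-4223 - 340) + 2479/2) = 1/(-4992*(-4563) + 2479/2) = 1/(22778496 + 2479/2) = 1/(45559471/2) = 2/45559471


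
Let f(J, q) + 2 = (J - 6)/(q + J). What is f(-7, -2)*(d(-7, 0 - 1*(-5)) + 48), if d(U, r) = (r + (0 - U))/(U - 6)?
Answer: -340/13 ≈ -26.154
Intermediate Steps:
f(J, q) = -2 + (-6 + J)/(J + q) (f(J, q) = -2 + (J - 6)/(q + J) = -2 + (-6 + J)/(J + q))
d(U, r) = (r - U)/(-6 + U)
f(-7, -2)*(d(-7, 0 - 1*(-5)) + 48) = ((-6 - 1*(-7) - 2*(-2))/(-7 - 2))*(((0 - 1*(-5)) - 1*(-7))/(-6 - 7) + 48) = ((-6 + 7 + 4)/(-9))*(((0 + 5) + 7)/(-13) + 48) = (-⅑*5)*(-(5 + 7)/13 + 48) = -5*(-1/13*12 + 48)/9 = -5*(-12/13 + 48)/9 = -5/9*612/13 = -340/13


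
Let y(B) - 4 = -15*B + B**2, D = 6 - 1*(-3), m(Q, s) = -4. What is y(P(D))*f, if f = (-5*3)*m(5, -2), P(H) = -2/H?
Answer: 11960/27 ≈ 442.96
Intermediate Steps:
D = 9 (D = 6 + 3 = 9)
y(B) = 4 + B**2 - 15*B (y(B) = 4 + (-15*B + B**2) = 4 + (B**2 - 15*B) = 4 + B**2 - 15*B)
f = 60 (f = -5*3*(-4) = -15*(-4) = 60)
y(P(D))*f = (4 + (-2/9)**2 - (-30)/9)*60 = (4 + (-2*1/9)**2 - (-30)/9)*60 = (4 + (-2/9)**2 - 15*(-2/9))*60 = (4 + 4/81 + 10/3)*60 = (598/81)*60 = 11960/27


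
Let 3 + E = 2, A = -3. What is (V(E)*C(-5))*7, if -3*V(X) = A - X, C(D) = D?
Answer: -70/3 ≈ -23.333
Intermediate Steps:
E = -1 (E = -3 + 2 = -1)
V(X) = 1 + X/3 (V(X) = -(-3 - X)/3 = 1 + X/3)
(V(E)*C(-5))*7 = ((1 + (⅓)*(-1))*(-5))*7 = ((1 - ⅓)*(-5))*7 = ((⅔)*(-5))*7 = -10/3*7 = -70/3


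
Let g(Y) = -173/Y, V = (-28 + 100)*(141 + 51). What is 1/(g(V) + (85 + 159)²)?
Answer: 13824/823025491 ≈ 1.6797e-5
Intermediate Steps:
V = 13824 (V = 72*192 = 13824)
1/(g(V) + (85 + 159)²) = 1/(-173/13824 + (85 + 159)²) = 1/(-173*1/13824 + 244²) = 1/(-173/13824 + 59536) = 1/(823025491/13824) = 13824/823025491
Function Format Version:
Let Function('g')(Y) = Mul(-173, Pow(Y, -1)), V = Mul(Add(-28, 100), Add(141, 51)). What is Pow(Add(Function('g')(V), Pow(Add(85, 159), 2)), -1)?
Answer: Rational(13824, 823025491) ≈ 1.6797e-5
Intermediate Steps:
V = 13824 (V = Mul(72, 192) = 13824)
Pow(Add(Function('g')(V), Pow(Add(85, 159), 2)), -1) = Pow(Add(Mul(-173, Pow(13824, -1)), Pow(Add(85, 159), 2)), -1) = Pow(Add(Mul(-173, Rational(1, 13824)), Pow(244, 2)), -1) = Pow(Add(Rational(-173, 13824), 59536), -1) = Pow(Rational(823025491, 13824), -1) = Rational(13824, 823025491)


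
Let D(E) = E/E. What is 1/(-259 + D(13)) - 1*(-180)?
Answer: 46439/258 ≈ 180.00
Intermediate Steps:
D(E) = 1
1/(-259 + D(13)) - 1*(-180) = 1/(-259 + 1) - 1*(-180) = 1/(-258) + 180 = -1/258 + 180 = 46439/258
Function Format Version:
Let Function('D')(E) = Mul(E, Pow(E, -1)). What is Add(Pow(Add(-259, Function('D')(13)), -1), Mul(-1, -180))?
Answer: Rational(46439, 258) ≈ 180.00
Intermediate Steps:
Function('D')(E) = 1
Add(Pow(Add(-259, Function('D')(13)), -1), Mul(-1, -180)) = Add(Pow(Add(-259, 1), -1), Mul(-1, -180)) = Add(Pow(-258, -1), 180) = Add(Rational(-1, 258), 180) = Rational(46439, 258)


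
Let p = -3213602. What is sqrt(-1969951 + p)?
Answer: I*sqrt(5183553) ≈ 2276.7*I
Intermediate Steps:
sqrt(-1969951 + p) = sqrt(-1969951 - 3213602) = sqrt(-5183553) = I*sqrt(5183553)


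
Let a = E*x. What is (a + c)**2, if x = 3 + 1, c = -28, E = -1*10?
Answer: 4624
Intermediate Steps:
E = -10
x = 4
a = -40 (a = -10*4 = -40)
(a + c)**2 = (-40 - 28)**2 = (-68)**2 = 4624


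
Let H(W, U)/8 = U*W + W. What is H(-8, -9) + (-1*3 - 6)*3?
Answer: 485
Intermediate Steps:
H(W, U) = 8*W + 8*U*W (H(W, U) = 8*(U*W + W) = 8*(W + U*W) = 8*W + 8*U*W)
H(-8, -9) + (-1*3 - 6)*3 = 8*(-8)*(1 - 9) + (-1*3 - 6)*3 = 8*(-8)*(-8) + (-3 - 6)*3 = 512 - 9*3 = 512 - 27 = 485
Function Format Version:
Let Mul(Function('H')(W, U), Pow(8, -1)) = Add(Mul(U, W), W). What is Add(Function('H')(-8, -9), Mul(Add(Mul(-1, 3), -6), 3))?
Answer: 485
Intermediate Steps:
Function('H')(W, U) = Add(Mul(8, W), Mul(8, U, W)) (Function('H')(W, U) = Mul(8, Add(Mul(U, W), W)) = Mul(8, Add(W, Mul(U, W))) = Add(Mul(8, W), Mul(8, U, W)))
Add(Function('H')(-8, -9), Mul(Add(Mul(-1, 3), -6), 3)) = Add(Mul(8, -8, Add(1, -9)), Mul(Add(Mul(-1, 3), -6), 3)) = Add(Mul(8, -8, -8), Mul(Add(-3, -6), 3)) = Add(512, Mul(-9, 3)) = Add(512, -27) = 485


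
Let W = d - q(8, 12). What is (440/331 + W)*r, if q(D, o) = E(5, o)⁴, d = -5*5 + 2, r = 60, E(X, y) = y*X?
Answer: -257386030380/331 ≈ -7.7760e+8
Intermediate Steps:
E(X, y) = X*y
d = -23 (d = -25 + 2 = -23)
q(D, o) = 625*o⁴ (q(D, o) = (5*o)⁴ = 625*o⁴)
W = -12960023 (W = -23 - 625*12⁴ = -23 - 625*20736 = -23 - 1*12960000 = -23 - 12960000 = -12960023)
(440/331 + W)*r = (440/331 - 12960023)*60 = -4289767173/331*60 = -257386030380/331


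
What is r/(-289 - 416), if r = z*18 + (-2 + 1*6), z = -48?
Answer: 172/141 ≈ 1.2199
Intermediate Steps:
r = -860 (r = -48*18 + (-2 + 1*6) = -864 + (-2 + 6) = -864 + 4 = -860)
r/(-289 - 416) = -860/(-289 - 416) = -860/(-705) = -860*(-1/705) = 172/141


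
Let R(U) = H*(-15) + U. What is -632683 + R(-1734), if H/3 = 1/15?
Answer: -634420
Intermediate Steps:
H = ⅕ (H = 3/15 = 3*(1/15) = ⅕ ≈ 0.20000)
R(U) = -3 + U (R(U) = (⅕)*(-15) + U = -3 + U)
-632683 + R(-1734) = -632683 + (-3 - 1734) = -632683 - 1737 = -634420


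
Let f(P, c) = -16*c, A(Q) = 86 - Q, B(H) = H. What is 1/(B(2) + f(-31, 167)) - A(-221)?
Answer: -819691/2670 ≈ -307.00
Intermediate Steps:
1/(B(2) + f(-31, 167)) - A(-221) = 1/(2 - 16*167) - (86 - 1*(-221)) = 1/(2 - 2672) - (86 + 221) = 1/(-2670) - 1*307 = -1/2670 - 307 = -819691/2670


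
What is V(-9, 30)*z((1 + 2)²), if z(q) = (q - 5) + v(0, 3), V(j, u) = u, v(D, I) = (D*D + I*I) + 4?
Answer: 510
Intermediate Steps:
v(D, I) = 4 + D² + I² (v(D, I) = (D² + I²) + 4 = 4 + D² + I²)
z(q) = 8 + q (z(q) = (q - 5) + (4 + 0² + 3²) = (-5 + q) + (4 + 0 + 9) = (-5 + q) + 13 = 8 + q)
V(-9, 30)*z((1 + 2)²) = 30*(8 + (1 + 2)²) = 30*(8 + 3²) = 30*(8 + 9) = 30*17 = 510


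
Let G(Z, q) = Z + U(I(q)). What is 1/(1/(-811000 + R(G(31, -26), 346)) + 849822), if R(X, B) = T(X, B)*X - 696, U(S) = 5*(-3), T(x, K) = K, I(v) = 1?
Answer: 806160/685092503519 ≈ 1.1767e-6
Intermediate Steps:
U(S) = -15
G(Z, q) = -15 + Z (G(Z, q) = Z - 15 = -15 + Z)
R(X, B) = -696 + B*X (R(X, B) = B*X - 696 = -696 + B*X)
1/(1/(-811000 + R(G(31, -26), 346)) + 849822) = 1/(1/(-811000 + (-696 + 346*(-15 + 31))) + 849822) = 1/(1/(-811000 + (-696 + 346*16)) + 849822) = 1/(1/(-811000 + (-696 + 5536)) + 849822) = 1/(1/(-811000 + 4840) + 849822) = 1/(1/(-806160) + 849822) = 1/(-1/806160 + 849822) = 1/(685092503519/806160) = 806160/685092503519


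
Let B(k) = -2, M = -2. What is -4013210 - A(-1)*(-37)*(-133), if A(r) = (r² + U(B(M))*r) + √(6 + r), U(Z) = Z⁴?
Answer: -3939395 - 4921*√5 ≈ -3.9504e+6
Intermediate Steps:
A(r) = r² + √(6 + r) + 16*r (A(r) = (r² + (-2)⁴*r) + √(6 + r) = (r² + 16*r) + √(6 + r) = r² + √(6 + r) + 16*r)
-4013210 - A(-1)*(-37)*(-133) = -4013210 - ((-1)² + √(6 - 1) + 16*(-1))*(-37)*(-133) = -4013210 - (1 + √5 - 16)*(-37)*(-133) = -4013210 - (-15 + √5)*(-37)*(-133) = -4013210 - (555 - 37*√5)*(-133) = -4013210 - (-73815 + 4921*√5) = -4013210 + (73815 - 4921*√5) = -3939395 - 4921*√5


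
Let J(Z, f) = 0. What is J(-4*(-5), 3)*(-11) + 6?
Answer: 6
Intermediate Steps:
J(-4*(-5), 3)*(-11) + 6 = 0*(-11) + 6 = 0 + 6 = 6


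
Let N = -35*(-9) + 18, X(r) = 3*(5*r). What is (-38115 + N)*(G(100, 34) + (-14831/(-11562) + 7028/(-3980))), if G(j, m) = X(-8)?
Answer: 8728022269533/1917365 ≈ 4.5521e+6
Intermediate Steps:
X(r) = 15*r
G(j, m) = -120 (G(j, m) = 15*(-8) = -120)
N = 333 (N = 315 + 18 = 333)
(-38115 + N)*(G(100, 34) + (-14831/(-11562) + 7028/(-3980))) = (-38115 + 333)*(-120 + (-14831/(-11562) + 7028/(-3980))) = -37782*(-120 + (-14831*(-1/11562) + 7028*(-1/3980))) = -37782*(-120 + (14831/11562 - 1757/995)) = -37782*(-120 - 5557589/11504190) = -37782*(-1386060389/11504190) = 8728022269533/1917365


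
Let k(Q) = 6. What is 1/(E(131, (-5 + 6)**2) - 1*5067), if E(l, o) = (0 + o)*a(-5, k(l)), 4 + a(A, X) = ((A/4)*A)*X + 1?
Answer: -2/10065 ≈ -0.00019871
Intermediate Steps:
a(A, X) = -3 + X*A**2/4 (a(A, X) = -4 + (((A/4)*A)*X + 1) = -4 + ((A**2/4)*X + 1) = -4 + (X*A**2/4 + 1) = -4 + (1 + X*A**2/4) = -3 + X*A**2/4)
E(l, o) = 69*o/2 (E(l, o) = (0 + o)*(-3 + (1/4)*6*(-5)**2) = o*(-3 + (1/4)*6*25) = o*(-3 + 75/2) = o*(69/2) = 69*o/2)
1/(E(131, (-5 + 6)**2) - 1*5067) = 1/(69*(-5 + 6)**2/2 - 1*5067) = 1/((69/2)*1**2 - 5067) = 1/((69/2)*1 - 5067) = 1/(69/2 - 5067) = 1/(-10065/2) = -2/10065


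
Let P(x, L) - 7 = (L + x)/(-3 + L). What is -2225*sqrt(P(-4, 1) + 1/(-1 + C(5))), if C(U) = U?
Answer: -2225*sqrt(35)/2 ≈ -6581.6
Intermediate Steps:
P(x, L) = 7 + (L + x)/(-3 + L)
-2225*sqrt(P(-4, 1) + 1/(-1 + C(5))) = -2225*sqrt((-21 - 4 + 8*1)/(-3 + 1) + 1/(-1 + 5)) = -2225*sqrt((-21 - 4 + 8)/(-2) + 1/4) = -2225*sqrt(-1/2*(-17) + 1/4) = -2225*sqrt(17/2 + 1/4) = -2225*sqrt(35)/2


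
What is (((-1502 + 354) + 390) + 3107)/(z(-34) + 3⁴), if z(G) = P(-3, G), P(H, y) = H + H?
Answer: 783/25 ≈ 31.320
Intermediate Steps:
P(H, y) = 2*H
z(G) = -6 (z(G) = 2*(-3) = -6)
(((-1502 + 354) + 390) + 3107)/(z(-34) + 3⁴) = (((-1502 + 354) + 390) + 3107)/(-6 + 3⁴) = ((-1148 + 390) + 3107)/(-6 + 81) = (-758 + 3107)/75 = 2349*(1/75) = 783/25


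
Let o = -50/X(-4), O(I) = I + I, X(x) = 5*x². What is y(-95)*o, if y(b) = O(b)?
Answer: 475/4 ≈ 118.75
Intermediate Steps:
O(I) = 2*I
o = -5/8 (o = -50/(5*(-4)²) = -50/(5*16) = -50/80 = -50*1/80 = -5/8 ≈ -0.62500)
y(b) = 2*b
y(-95)*o = (2*(-95))*(-5/8) = -190*(-5/8) = 475/4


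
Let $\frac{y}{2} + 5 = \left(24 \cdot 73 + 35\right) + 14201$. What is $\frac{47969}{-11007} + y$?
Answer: $\frac{351801793}{11007} \approx 31962.0$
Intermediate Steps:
$y = 31966$ ($y = -10 + 2 \left(\left(24 \cdot 73 + 35\right) + 14201\right) = -10 + 2 \left(\left(1752 + 35\right) + 14201\right) = -10 + 2 \left(1787 + 14201\right) = -10 + 2 \cdot 15988 = -10 + 31976 = 31966$)
$\frac{47969}{-11007} + y = \frac{47969}{-11007} + 31966 = 47969 \left(- \frac{1}{11007}\right) + 31966 = - \frac{47969}{11007} + 31966 = \frac{351801793}{11007}$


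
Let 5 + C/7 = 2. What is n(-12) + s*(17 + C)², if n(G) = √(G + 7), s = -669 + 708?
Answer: 624 + I*√5 ≈ 624.0 + 2.2361*I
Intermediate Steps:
s = 39
C = -21 (C = -35 + 7*2 = -35 + 14 = -21)
n(G) = √(7 + G)
n(-12) + s*(17 + C)² = √(7 - 12) + 39*(17 - 21)² = √(-5) + 39*(-4)² = I*√5 + 39*16 = I*√5 + 624 = 624 + I*√5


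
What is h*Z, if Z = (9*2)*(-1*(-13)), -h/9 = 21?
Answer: -44226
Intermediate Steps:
h = -189 (h = -9*21 = -189)
Z = 234 (Z = 18*13 = 234)
h*Z = -189*234 = -44226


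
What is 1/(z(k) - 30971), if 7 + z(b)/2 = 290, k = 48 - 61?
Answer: -1/30405 ≈ -3.2889e-5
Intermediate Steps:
k = -13
z(b) = 566 (z(b) = -14 + 2*290 = -14 + 580 = 566)
1/(z(k) - 30971) = 1/(566 - 30971) = 1/(-30405) = -1/30405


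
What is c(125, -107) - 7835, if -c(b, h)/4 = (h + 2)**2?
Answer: -51935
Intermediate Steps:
c(b, h) = -4*(2 + h)**2 (c(b, h) = -4*(h + 2)**2 = -4*(2 + h)**2)
c(125, -107) - 7835 = -4*(2 - 107)**2 - 7835 = -4*(-105)**2 - 7835 = -4*11025 - 7835 = -44100 - 7835 = -51935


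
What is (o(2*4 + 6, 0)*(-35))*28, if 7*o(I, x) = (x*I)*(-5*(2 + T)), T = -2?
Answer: 0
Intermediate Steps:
o(I, x) = 0 (o(I, x) = ((x*I)*(-5*(2 - 2)))/7 = ((I*x)*(-5*0))/7 = ((I*x)*0)/7 = (1/7)*0 = 0)
(o(2*4 + 6, 0)*(-35))*28 = (0*(-35))*28 = 0*28 = 0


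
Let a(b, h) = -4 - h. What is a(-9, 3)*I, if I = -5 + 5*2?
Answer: -35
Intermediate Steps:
I = 5 (I = -5 + 10 = 5)
a(-9, 3)*I = (-4 - 1*3)*5 = (-4 - 3)*5 = -7*5 = -35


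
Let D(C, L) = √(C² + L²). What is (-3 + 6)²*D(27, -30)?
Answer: 27*√181 ≈ 363.25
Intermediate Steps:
(-3 + 6)²*D(27, -30) = (-3 + 6)²*√(27² + (-30)²) = 3²*√(729 + 900) = 9*√1629 = 9*(3*√181) = 27*√181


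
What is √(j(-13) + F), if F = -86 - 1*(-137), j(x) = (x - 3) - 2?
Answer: √33 ≈ 5.7446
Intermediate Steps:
j(x) = -5 + x (j(x) = (-3 + x) - 2 = -5 + x)
F = 51 (F = -86 + 137 = 51)
√(j(-13) + F) = √((-5 - 13) + 51) = √(-18 + 51) = √33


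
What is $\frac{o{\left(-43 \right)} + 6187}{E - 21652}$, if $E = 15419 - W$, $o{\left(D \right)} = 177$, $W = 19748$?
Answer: $- \frac{6364}{25981} \approx -0.24495$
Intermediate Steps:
$E = -4329$ ($E = 15419 - 19748 = -4329$)
$\frac{o{\left(-43 \right)} + 6187}{E - 21652} = \frac{177 + 6187}{-4329 - 21652} = \frac{6364}{-25981} = 6364 \left(- \frac{1}{25981}\right) = - \frac{6364}{25981}$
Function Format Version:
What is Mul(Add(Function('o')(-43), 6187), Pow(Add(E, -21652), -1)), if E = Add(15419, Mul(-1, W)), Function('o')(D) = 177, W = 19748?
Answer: Rational(-6364, 25981) ≈ -0.24495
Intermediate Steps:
E = -4329 (E = Add(15419, Mul(-1, 19748)) = Add(15419, -19748) = -4329)
Mul(Add(Function('o')(-43), 6187), Pow(Add(E, -21652), -1)) = Mul(Add(177, 6187), Pow(Add(-4329, -21652), -1)) = Mul(6364, Pow(-25981, -1)) = Mul(6364, Rational(-1, 25981)) = Rational(-6364, 25981)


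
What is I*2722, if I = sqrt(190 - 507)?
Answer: 2722*I*sqrt(317) ≈ 48464.0*I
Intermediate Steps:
I = I*sqrt(317) (I = sqrt(-317) = I*sqrt(317) ≈ 17.805*I)
I*2722 = (I*sqrt(317))*2722 = 2722*I*sqrt(317)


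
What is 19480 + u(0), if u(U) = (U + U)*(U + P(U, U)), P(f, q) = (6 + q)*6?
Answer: 19480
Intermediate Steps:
P(f, q) = 36 + 6*q
u(U) = 2*U*(36 + 7*U) (u(U) = (U + U)*(U + (36 + 6*U)) = (2*U)*(36 + 7*U) = 2*U*(36 + 7*U))
19480 + u(0) = 19480 + 2*0*(36 + 7*0) = 19480 + 2*0*(36 + 0) = 19480 + 2*0*36 = 19480 + 0 = 19480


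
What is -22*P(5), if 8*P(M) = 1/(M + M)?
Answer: -11/40 ≈ -0.27500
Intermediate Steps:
P(M) = 1/(16*M) (P(M) = 1/(8*(M + M)) = 1/(8*((2*M))) = (1/(2*M))/8 = 1/(16*M))
-22*P(5) = -11/(8*5) = -22*1/80 = -11/40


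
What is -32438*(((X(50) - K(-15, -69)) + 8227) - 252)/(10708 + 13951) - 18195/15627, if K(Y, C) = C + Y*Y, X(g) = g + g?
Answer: -1338219359933/128448731 ≈ -10418.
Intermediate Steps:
X(g) = 2*g
K(Y, C) = C + Y**2
-32438*(((X(50) - K(-15, -69)) + 8227) - 252)/(10708 + 13951) - 18195/15627 = -32438*(((2*50 - (-69 + (-15)**2)) + 8227) - 252)/(10708 + 13951) - 18195/15627 = -(258693050/24659 + 32438*(100 - (-69 + 225))/24659) - 18195*1/15627 = -(258693050/24659 + 32438*(100 - 1*156)/24659) - 6065/5209 = -(258693050/24659 + 32438*(100 - 156)/24659) - 6065/5209 = -32438/(24659/((-56 + 8227) - 252)) - 6065/5209 = -32438/(24659/(8171 - 252)) - 6065/5209 = -32438/(24659/7919) - 6065/5209 = -32438/(24659*(1/7919)) - 6065/5209 = -32438/24659/7919 - 6065/5209 = -32438*7919/24659 - 6065/5209 = -256876522/24659 - 6065/5209 = -1338219359933/128448731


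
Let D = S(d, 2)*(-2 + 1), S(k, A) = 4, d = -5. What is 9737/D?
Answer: -9737/4 ≈ -2434.3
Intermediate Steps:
D = -4 (D = 4*(-2 + 1) = 4*(-1) = -4)
9737/D = 9737/(-4) = -¼*9737 = -9737/4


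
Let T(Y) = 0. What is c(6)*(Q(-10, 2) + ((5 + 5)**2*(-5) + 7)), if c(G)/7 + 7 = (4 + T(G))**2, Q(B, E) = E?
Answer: -30933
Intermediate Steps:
c(G) = 63 (c(G) = -49 + 7*(4 + 0)**2 = -49 + 7*4**2 = -49 + 7*16 = -49 + 112 = 63)
c(6)*(Q(-10, 2) + ((5 + 5)**2*(-5) + 7)) = 63*(2 + ((5 + 5)**2*(-5) + 7)) = 63*(2 + (10**2*(-5) + 7)) = 63*(2 + (100*(-5) + 7)) = 63*(2 + (-500 + 7)) = 63*(2 - 493) = 63*(-491) = -30933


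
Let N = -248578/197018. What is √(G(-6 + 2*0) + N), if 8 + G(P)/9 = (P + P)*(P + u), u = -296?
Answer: √315795483562963/98509 ≈ 180.40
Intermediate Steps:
G(P) = -72 + 18*P*(-296 + P) (G(P) = -72 + 9*((P + P)*(P - 296)) = -72 + 9*((2*P)*(-296 + P)) = -72 + 9*(2*P*(-296 + P)) = -72 + 18*P*(-296 + P))
N = -124289/98509 (N = -248578*1/197018 = -124289/98509 ≈ -1.2617)
√(G(-6 + 2*0) + N) = √((-72 - 5328*(-6 + 2*0) + 18*(-6 + 2*0)²) - 124289/98509) = √((-72 - 5328*(-6 + 0) + 18*(-6 + 0)²) - 124289/98509) = √((-72 - 5328*(-6) + 18*(-6)²) - 124289/98509) = √((-72 + 31968 + 18*36) - 124289/98509) = √((-72 + 31968 + 648) - 124289/98509) = √(32544 - 124289/98509) = √(3205752607/98509) = √315795483562963/98509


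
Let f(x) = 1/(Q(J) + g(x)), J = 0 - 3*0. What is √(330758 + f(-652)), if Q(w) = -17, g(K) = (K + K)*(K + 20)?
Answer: √224637252783517429/824111 ≈ 575.12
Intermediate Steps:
g(K) = 2*K*(20 + K) (g(K) = (2*K)*(20 + K) = 2*K*(20 + K))
J = 0 (J = 0 + 0 = 0)
f(x) = 1/(-17 + 2*x*(20 + x))
√(330758 + f(-652)) = √(330758 + 1/(-17 + 2*(-652)*(20 - 652))) = √(330758 + 1/(-17 + 2*(-652)*(-632))) = √(330758 + 1/(-17 + 824128)) = √(330758 + 1/824111) = √(272581306139/824111) = √224637252783517429/824111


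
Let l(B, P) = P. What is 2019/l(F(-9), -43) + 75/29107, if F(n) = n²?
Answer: -58763808/1251601 ≈ -46.951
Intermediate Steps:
2019/l(F(-9), -43) + 75/29107 = 2019/(-43) + 75/29107 = 2019*(-1/43) + 75*(1/29107) = -2019/43 + 75/29107 = -58763808/1251601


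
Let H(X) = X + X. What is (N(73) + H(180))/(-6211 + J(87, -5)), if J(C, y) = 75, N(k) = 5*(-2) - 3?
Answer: -347/6136 ≈ -0.056552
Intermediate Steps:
N(k) = -13 (N(k) = -10 - 3 = -13)
H(X) = 2*X
(N(73) + H(180))/(-6211 + J(87, -5)) = (-13 + 2*180)/(-6211 + 75) = (-13 + 360)/(-6136) = 347*(-1/6136) = -347/6136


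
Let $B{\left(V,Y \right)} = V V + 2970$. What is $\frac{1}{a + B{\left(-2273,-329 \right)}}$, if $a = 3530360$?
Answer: $\frac{1}{8699859} \approx 1.1494 \cdot 10^{-7}$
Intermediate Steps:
$B{\left(V,Y \right)} = 2970 + V^{2}$ ($B{\left(V,Y \right)} = V^{2} + 2970 = 2970 + V^{2}$)
$\frac{1}{a + B{\left(-2273,-329 \right)}} = \frac{1}{3530360 + \left(2970 + \left(-2273\right)^{2}\right)} = \frac{1}{3530360 + \left(2970 + 5166529\right)} = \frac{1}{3530360 + 5169499} = \frac{1}{8699859}$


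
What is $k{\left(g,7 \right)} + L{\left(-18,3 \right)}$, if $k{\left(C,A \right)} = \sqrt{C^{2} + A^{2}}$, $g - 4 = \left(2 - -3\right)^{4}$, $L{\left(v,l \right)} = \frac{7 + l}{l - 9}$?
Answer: $- \frac{5}{3} + \sqrt{395690} \approx 627.37$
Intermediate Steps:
$L{\left(v,l \right)} = \frac{7 + l}{-9 + l}$
$g = 629$ ($g = 4 + \left(2 - -3\right)^{4} = 4 + \left(2 + 3\right)^{4} = 4 + 5^{4} = 4 + 625 = 629$)
$k{\left(C,A \right)} = \sqrt{A^{2} + C^{2}}$
$k{\left(g,7 \right)} + L{\left(-18,3 \right)} = \sqrt{7^{2} + 629^{2}} + \frac{7 + 3}{-9 + 3} = \sqrt{49 + 395641} + \frac{1}{-6} \cdot 10 = \sqrt{395690} - \frac{5}{3} = - \frac{5}{3} + \sqrt{395690}$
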